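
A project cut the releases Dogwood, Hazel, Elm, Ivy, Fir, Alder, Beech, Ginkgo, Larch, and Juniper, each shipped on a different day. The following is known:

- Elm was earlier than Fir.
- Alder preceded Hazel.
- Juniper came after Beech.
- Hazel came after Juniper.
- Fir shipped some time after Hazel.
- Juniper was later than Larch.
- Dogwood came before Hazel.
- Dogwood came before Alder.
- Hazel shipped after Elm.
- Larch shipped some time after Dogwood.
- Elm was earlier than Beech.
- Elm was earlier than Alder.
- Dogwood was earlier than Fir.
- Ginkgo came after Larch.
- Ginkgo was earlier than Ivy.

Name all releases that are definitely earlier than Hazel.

Alder, Beech, Dogwood, Elm, Juniper, Larch

Directly stated before Hazel: Alder, Dogwood, Elm, and Juniper.
Beech reaches Hazel via Beech → Juniper → Hazel.
Larch reaches Hazel via Larch → Juniper → Hazel.
No chain forces Ivy (or any of the others) ahead of Hazel.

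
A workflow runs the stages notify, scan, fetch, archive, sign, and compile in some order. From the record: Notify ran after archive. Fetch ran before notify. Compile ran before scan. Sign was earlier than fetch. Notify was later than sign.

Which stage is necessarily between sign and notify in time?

Tracing the constraints gives sign → fetch → notify, so fetch sits after sign and before notify.
No other stage is forced both after sign and before notify.

fetch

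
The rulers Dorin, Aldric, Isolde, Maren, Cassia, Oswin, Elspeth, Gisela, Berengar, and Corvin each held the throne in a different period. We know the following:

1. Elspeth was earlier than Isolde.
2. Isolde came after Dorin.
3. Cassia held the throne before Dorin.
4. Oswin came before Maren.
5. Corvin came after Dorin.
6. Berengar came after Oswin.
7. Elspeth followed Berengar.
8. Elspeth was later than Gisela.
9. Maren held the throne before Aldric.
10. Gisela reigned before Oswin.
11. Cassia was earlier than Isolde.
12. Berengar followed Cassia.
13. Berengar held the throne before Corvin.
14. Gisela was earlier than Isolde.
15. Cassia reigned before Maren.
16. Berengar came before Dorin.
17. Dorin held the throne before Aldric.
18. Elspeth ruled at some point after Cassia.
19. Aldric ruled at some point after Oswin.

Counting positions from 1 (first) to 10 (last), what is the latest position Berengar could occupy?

5

Berengar must come before Aldric, Corvin, Dorin, Elspeth, and Isolde — 5 rulers forced after them.
Everything else can be placed before Berengar in some valid order, so Berengar can sit as late as position 10 − 5 = 5.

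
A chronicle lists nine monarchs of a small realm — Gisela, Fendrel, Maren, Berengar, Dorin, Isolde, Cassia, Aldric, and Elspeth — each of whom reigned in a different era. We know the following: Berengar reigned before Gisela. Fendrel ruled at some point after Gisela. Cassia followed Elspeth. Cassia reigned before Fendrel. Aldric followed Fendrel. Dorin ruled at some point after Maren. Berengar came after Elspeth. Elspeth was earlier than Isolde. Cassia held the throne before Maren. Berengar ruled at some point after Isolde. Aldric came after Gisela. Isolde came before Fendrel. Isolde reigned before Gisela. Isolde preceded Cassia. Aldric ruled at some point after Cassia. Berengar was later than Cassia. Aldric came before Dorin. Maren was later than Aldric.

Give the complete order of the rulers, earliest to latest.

The constraints fix every adjacent pair, so only one ordering works:
Elspeth → Isolde → Cassia → Berengar → Gisela → Fendrel → Aldric → Maren → Dorin.

Elspeth, Isolde, Cassia, Berengar, Gisela, Fendrel, Aldric, Maren, Dorin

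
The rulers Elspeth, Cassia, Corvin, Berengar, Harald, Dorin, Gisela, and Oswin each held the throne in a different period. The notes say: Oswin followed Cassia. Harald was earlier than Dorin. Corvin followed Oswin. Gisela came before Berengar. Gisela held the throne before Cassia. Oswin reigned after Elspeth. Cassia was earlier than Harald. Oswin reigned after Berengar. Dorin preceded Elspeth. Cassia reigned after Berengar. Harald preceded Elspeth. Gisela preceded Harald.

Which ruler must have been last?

Corvin

Every other ruler has a chain of constraints placing them before Corvin, so Corvin is last.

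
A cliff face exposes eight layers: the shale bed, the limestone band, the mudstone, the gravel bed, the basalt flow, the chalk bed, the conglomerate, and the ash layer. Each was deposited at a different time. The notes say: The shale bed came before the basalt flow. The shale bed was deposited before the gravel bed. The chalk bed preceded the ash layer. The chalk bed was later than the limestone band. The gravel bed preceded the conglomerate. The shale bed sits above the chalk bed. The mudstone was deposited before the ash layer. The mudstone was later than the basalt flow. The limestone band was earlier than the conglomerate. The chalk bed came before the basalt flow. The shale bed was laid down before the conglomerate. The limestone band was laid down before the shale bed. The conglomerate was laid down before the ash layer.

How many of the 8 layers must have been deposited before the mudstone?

Directly stated before the mudstone: the basalt flow.
The chalk bed reaches the mudstone via the chalk bed → the basalt flow → the mudstone.
The limestone band reaches the mudstone via the limestone band → the shale bed → the basalt flow → the mudstone.
The shale bed reaches the mudstone via the shale bed → the basalt flow → the mudstone.
No chain forces the gravel bed (or any of the others) ahead of the mudstone.
That's the basalt flow, the chalk bed, the limestone band, and the shale bed — 4 in all.

4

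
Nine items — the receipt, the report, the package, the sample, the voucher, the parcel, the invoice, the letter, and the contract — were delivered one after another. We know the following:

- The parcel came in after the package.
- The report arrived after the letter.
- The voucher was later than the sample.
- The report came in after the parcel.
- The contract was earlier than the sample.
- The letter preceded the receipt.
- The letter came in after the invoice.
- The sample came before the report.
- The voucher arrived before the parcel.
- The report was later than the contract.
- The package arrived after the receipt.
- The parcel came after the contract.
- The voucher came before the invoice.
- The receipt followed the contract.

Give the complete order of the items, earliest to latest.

the contract, the sample, the voucher, the invoice, the letter, the receipt, the package, the parcel, the report

The constraints fix every adjacent pair, so only one ordering works:
the contract → the sample → the voucher → the invoice → the letter → the receipt → the package → the parcel → the report.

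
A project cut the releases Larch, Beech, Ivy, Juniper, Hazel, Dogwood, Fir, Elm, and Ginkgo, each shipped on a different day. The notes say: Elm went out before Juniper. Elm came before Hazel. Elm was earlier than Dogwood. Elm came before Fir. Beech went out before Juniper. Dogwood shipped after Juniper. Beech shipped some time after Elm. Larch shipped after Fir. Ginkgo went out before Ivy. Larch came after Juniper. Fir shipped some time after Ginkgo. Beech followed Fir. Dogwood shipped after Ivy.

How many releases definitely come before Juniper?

Directly stated before Juniper: Beech and Elm.
Fir reaches Juniper via Fir → Beech → Juniper.
Ginkgo reaches Juniper via Ginkgo → Fir → Beech → Juniper.
No chain forces Larch (or any of the others) ahead of Juniper.
That's Beech, Elm, Fir, and Ginkgo — 4 in all.

4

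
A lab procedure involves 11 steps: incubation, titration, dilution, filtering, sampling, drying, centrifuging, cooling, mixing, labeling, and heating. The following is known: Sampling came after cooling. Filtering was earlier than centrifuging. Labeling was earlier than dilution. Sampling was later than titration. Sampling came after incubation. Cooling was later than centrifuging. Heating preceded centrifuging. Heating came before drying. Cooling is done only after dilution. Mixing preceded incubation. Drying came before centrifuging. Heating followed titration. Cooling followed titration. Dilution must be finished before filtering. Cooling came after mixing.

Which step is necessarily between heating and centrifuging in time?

drying

Tracing the constraints gives heating → drying → centrifuging, so drying sits after heating and before centrifuging.
No other step is forced both after heating and before centrifuging.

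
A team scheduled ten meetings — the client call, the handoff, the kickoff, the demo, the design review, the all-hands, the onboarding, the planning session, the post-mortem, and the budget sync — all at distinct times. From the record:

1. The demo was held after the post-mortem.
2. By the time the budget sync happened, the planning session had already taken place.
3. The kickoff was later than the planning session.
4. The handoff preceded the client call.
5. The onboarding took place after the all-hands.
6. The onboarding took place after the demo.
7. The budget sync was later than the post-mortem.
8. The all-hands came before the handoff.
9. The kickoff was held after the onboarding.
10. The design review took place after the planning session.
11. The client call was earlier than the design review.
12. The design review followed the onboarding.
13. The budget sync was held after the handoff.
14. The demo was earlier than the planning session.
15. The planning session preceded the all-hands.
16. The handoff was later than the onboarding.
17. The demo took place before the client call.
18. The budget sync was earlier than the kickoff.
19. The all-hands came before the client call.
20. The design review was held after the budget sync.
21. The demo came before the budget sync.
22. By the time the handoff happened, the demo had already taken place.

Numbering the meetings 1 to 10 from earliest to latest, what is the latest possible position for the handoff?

6

The handoff must come before the budget sync, the client call, the design review, and the kickoff — 4 meetings forced after it.
Everything else can be placed before the handoff in some valid order, so the handoff can sit as late as position 10 − 4 = 6.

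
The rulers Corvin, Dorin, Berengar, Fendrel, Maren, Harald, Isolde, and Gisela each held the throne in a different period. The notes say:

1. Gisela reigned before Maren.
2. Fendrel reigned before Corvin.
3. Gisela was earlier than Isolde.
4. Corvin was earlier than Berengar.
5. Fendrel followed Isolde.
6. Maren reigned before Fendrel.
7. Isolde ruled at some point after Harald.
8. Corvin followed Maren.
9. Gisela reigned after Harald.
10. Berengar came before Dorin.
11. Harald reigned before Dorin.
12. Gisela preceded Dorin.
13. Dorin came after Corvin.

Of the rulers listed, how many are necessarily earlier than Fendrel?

Directly stated before Fendrel: Isolde and Maren.
Gisela reaches Fendrel via Gisela → Maren → Fendrel.
Harald reaches Fendrel via Harald → Isolde → Fendrel.
No chain forces Corvin (or any of the others) ahead of Fendrel.
That's Gisela, Harald, Isolde, and Maren — 4 in all.

4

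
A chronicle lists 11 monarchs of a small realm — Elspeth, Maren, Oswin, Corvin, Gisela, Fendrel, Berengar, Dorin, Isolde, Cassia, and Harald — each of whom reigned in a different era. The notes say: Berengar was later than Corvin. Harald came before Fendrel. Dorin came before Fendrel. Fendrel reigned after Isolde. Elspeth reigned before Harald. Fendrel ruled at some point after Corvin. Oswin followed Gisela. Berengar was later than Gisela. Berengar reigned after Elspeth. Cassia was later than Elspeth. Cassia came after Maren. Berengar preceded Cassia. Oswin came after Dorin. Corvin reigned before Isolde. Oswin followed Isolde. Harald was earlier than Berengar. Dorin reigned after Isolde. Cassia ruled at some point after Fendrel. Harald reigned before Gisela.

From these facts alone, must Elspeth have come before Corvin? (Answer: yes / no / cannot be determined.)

No chain of stated constraints runs from Elspeth to Corvin, and none runs from Corvin to Elspeth either.
So the relative order of Elspeth and Corvin is not fixed by the given facts.

cannot be determined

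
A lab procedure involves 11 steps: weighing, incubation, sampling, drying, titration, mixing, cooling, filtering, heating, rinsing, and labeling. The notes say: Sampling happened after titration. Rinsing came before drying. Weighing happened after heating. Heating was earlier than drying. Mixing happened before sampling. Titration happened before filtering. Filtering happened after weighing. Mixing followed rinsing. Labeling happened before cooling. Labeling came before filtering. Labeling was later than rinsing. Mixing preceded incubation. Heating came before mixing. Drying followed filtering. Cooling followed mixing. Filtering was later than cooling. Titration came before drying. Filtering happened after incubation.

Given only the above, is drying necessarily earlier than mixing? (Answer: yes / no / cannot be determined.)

no

Tracing the constraints gives mixing → incubation → filtering → drying, so mixing must come before drying.
That means drying cannot be before mixing.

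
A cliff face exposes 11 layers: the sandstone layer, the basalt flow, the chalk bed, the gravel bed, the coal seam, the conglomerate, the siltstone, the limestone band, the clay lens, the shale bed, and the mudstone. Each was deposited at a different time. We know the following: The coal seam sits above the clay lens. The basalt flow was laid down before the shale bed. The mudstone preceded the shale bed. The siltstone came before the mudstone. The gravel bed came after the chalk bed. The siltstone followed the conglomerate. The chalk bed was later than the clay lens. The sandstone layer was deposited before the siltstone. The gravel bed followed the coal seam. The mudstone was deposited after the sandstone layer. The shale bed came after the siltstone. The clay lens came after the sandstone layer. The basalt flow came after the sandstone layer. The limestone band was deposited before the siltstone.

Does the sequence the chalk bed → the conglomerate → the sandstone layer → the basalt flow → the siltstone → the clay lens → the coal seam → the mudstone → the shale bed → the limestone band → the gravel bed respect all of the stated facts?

The constraints require the clay lens before the chalk bed, but in the proposed sequence the chalk bed appears ahead of the clay lens. That one violation is enough.

no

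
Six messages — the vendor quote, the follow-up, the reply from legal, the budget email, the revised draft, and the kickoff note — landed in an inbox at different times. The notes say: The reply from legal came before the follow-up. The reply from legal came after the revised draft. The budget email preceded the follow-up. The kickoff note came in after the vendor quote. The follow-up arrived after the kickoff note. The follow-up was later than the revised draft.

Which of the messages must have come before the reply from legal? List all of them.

Directly stated before the reply from legal: the revised draft.

the revised draft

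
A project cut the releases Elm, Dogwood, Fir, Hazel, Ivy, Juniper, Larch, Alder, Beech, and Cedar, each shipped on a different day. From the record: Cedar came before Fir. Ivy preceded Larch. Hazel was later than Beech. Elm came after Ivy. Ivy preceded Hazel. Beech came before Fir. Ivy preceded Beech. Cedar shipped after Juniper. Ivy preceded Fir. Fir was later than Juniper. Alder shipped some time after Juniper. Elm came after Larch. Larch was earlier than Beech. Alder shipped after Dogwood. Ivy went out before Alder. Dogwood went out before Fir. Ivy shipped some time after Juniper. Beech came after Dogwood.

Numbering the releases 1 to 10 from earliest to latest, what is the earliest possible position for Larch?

3

Ivy and Juniper must both come before Larch — 2 forced predecessors.
Nothing else is forced ahead of Larch, so its earliest slot is position 2 + 1 = 3.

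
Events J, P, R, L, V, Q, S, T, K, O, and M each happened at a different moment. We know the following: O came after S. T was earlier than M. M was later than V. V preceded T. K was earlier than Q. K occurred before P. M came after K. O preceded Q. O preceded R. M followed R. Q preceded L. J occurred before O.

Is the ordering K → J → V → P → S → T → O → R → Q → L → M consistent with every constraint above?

yes

Check each stated constraint against the proposed order — e.g. V is ahead of M; K is ahead of M. Every pair is in the required order; nothing is violated.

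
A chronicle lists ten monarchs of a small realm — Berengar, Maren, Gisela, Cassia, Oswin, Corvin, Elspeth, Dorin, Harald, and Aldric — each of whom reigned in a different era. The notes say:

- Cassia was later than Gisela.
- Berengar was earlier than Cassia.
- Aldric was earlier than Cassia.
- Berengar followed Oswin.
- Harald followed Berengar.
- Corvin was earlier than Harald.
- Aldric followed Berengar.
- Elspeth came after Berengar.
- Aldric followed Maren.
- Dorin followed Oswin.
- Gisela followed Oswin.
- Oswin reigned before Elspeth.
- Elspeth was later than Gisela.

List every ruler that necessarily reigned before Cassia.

Directly stated before Cassia: Aldric, Berengar, and Gisela.
Maren reaches Cassia via Maren → Aldric → Cassia.
Oswin reaches Cassia via Oswin → Berengar → Cassia.
No chain forces Corvin (or any of the others) ahead of Cassia.

Aldric, Berengar, Gisela, Maren, Oswin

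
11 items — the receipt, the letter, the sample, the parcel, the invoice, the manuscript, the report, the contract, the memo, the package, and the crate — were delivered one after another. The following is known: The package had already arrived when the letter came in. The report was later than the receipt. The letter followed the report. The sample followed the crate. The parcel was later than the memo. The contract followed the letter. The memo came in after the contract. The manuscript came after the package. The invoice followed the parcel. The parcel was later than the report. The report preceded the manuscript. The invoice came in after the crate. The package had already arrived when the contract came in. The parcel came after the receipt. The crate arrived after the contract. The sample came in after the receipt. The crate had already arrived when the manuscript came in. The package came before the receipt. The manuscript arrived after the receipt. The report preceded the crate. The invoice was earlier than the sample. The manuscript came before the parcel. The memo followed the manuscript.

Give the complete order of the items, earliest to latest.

The constraints fix every adjacent pair, so only one ordering works:
the package → the receipt → the report → the letter → the contract → the crate → the manuscript → the memo → the parcel → the invoice → the sample.

the package, the receipt, the report, the letter, the contract, the crate, the manuscript, the memo, the parcel, the invoice, the sample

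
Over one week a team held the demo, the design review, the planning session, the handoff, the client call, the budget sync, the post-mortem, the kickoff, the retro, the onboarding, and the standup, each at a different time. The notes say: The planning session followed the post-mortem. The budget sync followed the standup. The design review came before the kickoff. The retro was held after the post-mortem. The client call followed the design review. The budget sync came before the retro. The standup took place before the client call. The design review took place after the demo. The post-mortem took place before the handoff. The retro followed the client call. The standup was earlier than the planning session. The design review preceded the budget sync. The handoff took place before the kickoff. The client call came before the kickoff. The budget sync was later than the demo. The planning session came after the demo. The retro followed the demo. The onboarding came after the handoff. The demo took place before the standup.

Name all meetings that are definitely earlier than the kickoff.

Directly stated before the kickoff: the client call, the design review, and the handoff.
The demo reaches the kickoff via the demo → the design review → the kickoff.
The post-mortem reaches the kickoff via the post-mortem → the handoff → the kickoff.
The standup reaches the kickoff via the standup → the client call → the kickoff.
No chain forces the retro (or any of the others) ahead of the kickoff.

the client call, the demo, the design review, the handoff, the post-mortem, the standup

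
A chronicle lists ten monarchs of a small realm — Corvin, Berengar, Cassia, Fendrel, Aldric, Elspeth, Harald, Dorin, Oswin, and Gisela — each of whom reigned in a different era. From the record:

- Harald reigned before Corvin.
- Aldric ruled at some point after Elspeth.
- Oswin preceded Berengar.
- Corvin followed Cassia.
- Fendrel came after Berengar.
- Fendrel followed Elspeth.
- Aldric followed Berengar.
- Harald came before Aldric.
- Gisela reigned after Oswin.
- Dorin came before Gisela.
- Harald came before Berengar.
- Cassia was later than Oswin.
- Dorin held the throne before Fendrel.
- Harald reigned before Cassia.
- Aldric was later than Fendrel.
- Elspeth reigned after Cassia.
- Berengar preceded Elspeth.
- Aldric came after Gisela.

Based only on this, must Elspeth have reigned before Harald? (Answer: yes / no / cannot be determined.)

no

Tracing the constraints gives Harald → Berengar → Elspeth, so Harald must come before Elspeth.
That means Elspeth cannot be before Harald.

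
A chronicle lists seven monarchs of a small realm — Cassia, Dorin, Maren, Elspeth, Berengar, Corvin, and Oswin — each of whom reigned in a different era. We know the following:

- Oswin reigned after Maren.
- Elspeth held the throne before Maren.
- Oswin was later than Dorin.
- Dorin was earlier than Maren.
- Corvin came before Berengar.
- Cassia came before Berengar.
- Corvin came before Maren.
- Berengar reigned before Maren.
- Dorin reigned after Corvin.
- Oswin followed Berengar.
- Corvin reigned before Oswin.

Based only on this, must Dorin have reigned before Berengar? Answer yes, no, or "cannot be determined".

cannot be determined

No chain of stated constraints runs from Dorin to Berengar, and none runs from Berengar to Dorin either.
So the relative order of Dorin and Berengar is not fixed by the given facts.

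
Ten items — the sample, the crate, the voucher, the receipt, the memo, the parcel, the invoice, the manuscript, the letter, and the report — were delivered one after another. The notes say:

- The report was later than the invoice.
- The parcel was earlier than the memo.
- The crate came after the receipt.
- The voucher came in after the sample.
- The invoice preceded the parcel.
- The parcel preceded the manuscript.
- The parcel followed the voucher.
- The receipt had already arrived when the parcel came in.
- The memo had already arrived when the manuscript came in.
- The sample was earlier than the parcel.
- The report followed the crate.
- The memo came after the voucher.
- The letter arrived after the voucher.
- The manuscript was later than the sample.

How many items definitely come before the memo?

Directly stated before the memo: the parcel and the voucher.
The invoice reaches the memo via the invoice → the parcel → the memo.
The receipt reaches the memo via the receipt → the parcel → the memo.
The sample reaches the memo via the sample → the voucher → the memo.
No chain forces the letter (or any of the others) ahead of the memo.
That's the invoice, the parcel, the receipt, the sample, and the voucher — 5 in all.

5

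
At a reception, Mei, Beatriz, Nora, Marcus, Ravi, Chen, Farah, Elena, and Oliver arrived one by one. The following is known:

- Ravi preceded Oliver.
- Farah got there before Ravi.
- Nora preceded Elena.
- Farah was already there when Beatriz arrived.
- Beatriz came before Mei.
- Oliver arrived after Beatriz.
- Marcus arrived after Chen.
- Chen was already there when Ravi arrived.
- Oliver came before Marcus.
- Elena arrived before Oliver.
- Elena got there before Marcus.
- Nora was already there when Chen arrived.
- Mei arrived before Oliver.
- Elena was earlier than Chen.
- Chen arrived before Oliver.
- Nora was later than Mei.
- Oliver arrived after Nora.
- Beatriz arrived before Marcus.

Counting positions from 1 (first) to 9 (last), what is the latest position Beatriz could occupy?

Beatriz must come before Chen, Elena, Marcus, Mei, Nora, Oliver, and Ravi — 7 guests forced after them.
Everything else can be placed before Beatriz in some valid order, so Beatriz can sit as late as position 9 − 7 = 2.

2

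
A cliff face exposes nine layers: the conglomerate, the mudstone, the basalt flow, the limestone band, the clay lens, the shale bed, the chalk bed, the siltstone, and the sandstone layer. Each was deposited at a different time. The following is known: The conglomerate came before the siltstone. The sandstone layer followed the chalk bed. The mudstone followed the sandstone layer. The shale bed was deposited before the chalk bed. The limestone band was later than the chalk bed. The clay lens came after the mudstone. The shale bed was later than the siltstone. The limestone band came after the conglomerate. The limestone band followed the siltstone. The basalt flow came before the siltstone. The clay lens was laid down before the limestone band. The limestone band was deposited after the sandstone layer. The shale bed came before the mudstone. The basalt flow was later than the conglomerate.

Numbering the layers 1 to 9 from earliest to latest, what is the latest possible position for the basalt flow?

2

The basalt flow must come before the chalk bed, the clay lens, the limestone band, the mudstone, the sandstone layer, the shale bed, and the siltstone — 7 layers forced after it.
Everything else can be placed before the basalt flow in some valid order, so the basalt flow can sit as late as position 9 − 7 = 2.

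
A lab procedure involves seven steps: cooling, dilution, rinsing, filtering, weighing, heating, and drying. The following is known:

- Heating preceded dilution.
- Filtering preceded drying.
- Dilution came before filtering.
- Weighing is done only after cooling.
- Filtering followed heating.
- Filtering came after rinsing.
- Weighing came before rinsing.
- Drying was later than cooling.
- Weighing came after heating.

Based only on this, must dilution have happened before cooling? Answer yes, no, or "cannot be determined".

No chain of stated constraints runs from dilution to cooling, and none runs from cooling to dilution either.
So the relative order of dilution and cooling is not fixed by the given facts.

cannot be determined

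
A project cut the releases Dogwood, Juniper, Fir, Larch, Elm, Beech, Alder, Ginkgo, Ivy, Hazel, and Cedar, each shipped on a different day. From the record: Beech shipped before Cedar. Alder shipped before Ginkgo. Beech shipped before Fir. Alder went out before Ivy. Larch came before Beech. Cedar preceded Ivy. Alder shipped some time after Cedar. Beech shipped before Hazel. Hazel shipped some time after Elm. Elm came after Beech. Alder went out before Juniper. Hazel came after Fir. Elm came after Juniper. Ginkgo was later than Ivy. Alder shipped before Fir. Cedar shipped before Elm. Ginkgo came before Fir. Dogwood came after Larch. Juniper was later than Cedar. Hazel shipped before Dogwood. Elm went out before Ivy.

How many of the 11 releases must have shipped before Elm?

5

Directly stated before Elm: Beech, Cedar, and Juniper.
Alder reaches Elm via Alder → Juniper → Elm.
Larch reaches Elm via Larch → Beech → Elm.
No chain forces Fir (or any of the others) ahead of Elm.
That's Alder, Beech, Cedar, Juniper, and Larch — 5 in all.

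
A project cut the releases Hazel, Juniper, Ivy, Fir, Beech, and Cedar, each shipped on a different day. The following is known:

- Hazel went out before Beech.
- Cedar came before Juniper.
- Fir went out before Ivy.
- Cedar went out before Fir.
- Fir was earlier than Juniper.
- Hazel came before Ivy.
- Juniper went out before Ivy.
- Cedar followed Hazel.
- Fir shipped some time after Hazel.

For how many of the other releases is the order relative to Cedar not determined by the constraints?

1

Forced before Cedar: Hazel; forced after Cedar: Fir, Ivy, and Juniper.
That leaves Beech with no forced order relative to Cedar — 1.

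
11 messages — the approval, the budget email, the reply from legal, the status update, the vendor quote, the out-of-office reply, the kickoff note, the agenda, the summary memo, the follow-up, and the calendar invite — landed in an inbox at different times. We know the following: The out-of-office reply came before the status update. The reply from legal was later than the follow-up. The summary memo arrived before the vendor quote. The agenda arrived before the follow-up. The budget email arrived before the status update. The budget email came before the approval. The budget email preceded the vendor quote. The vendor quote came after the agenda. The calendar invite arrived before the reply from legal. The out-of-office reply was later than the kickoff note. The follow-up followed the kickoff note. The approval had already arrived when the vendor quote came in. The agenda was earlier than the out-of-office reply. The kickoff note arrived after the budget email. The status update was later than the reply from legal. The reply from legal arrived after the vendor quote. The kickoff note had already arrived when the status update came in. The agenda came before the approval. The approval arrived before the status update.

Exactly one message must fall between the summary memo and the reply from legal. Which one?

Tracing the constraints gives the summary memo → the vendor quote → the reply from legal, so the vendor quote sits after the summary memo and before the reply from legal.
No other message is forced both after the summary memo and before the reply from legal.

the vendor quote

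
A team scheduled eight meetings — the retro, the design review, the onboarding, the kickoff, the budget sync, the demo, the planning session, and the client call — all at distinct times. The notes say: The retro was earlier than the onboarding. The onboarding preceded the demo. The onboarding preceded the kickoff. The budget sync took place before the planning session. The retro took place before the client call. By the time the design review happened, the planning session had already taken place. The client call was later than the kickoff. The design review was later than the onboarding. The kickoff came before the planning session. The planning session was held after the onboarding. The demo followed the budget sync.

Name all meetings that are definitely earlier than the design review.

the budget sync, the kickoff, the onboarding, the planning session, the retro

Directly stated before the design review: the onboarding and the planning session.
The budget sync reaches the design review via the budget sync → the planning session → the design review.
The kickoff reaches the design review via the kickoff → the planning session → the design review.
The retro reaches the design review via the retro → the onboarding → the design review.
No chain forces the demo (or any of the others) ahead of the design review.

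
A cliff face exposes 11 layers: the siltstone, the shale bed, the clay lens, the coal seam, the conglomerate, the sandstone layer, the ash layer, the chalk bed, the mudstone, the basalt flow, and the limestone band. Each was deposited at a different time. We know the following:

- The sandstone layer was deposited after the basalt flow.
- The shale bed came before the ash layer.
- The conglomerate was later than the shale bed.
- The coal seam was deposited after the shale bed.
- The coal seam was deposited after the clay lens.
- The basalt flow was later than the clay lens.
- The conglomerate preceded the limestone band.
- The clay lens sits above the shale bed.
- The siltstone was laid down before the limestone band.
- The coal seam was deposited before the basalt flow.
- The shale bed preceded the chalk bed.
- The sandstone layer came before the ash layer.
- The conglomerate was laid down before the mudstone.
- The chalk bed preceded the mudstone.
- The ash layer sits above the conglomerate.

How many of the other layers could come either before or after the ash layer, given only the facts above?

Forced before the ash layer: the basalt flow, the clay lens, the coal seam, the conglomerate, the sandstone layer, and the shale bed.
That leaves the chalk bed, the limestone band, the mudstone, and the siltstone with no forced order relative to the ash layer — 4.

4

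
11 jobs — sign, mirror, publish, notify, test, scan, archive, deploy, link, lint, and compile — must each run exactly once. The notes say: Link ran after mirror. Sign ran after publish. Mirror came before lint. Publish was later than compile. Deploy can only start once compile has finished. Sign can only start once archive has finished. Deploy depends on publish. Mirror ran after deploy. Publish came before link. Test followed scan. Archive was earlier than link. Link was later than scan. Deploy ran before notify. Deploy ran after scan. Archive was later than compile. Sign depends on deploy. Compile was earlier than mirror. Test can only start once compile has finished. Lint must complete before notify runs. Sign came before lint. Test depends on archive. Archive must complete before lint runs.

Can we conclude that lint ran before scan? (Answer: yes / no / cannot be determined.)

no

Tracing the constraints gives scan → deploy → sign → lint, so scan must come before lint.
That means lint cannot be before scan.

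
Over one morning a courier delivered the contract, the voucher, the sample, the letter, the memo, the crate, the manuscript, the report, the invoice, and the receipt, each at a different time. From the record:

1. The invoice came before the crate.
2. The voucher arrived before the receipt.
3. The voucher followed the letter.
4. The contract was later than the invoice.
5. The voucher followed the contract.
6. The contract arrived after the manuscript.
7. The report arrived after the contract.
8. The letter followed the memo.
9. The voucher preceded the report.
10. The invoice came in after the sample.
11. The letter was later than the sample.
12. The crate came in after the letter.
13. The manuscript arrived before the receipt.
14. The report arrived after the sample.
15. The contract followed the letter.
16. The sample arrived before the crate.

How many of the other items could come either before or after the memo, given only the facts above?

Forced after the memo: the contract, the crate, the letter, the receipt, the report, and the voucher.
That leaves the invoice, the manuscript, and the sample with no forced order relative to the memo — 3.

3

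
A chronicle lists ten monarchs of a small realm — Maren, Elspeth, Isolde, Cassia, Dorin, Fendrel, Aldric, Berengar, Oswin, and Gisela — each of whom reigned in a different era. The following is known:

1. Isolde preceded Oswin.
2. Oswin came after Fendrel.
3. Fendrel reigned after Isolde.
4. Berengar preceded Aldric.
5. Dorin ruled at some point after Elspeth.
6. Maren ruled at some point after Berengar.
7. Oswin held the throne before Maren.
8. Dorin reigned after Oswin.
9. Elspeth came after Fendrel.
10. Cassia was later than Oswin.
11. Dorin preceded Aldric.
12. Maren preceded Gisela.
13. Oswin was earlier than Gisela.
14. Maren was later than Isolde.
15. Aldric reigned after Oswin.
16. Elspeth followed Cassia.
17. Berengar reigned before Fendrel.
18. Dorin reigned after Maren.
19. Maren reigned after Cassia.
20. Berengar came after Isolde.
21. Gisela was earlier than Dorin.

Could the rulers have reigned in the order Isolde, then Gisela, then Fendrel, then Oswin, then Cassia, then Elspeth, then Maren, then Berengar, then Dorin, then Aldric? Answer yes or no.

The constraints require Berengar before Fendrel, but in the proposed sequence Fendrel appears ahead of Berengar. That one violation is enough.

no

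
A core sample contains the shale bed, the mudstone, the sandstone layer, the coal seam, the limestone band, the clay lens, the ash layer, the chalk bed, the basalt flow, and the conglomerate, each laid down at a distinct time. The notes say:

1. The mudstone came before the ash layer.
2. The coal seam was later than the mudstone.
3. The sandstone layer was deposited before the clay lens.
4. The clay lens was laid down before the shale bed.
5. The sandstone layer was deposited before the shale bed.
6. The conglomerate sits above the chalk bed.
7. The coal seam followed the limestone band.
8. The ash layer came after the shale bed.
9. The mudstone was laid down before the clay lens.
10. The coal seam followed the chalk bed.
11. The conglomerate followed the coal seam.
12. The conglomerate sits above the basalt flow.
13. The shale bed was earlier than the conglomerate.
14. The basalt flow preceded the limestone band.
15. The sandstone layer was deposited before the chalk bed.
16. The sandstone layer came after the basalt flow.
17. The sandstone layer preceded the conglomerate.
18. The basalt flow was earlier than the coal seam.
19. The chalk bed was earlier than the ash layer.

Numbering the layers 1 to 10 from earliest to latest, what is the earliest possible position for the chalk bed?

The basalt flow and the sandstone layer must both come before the chalk bed — 2 forced predecessors.
Nothing else is forced ahead of the chalk bed, so its earliest slot is position 2 + 1 = 3.

3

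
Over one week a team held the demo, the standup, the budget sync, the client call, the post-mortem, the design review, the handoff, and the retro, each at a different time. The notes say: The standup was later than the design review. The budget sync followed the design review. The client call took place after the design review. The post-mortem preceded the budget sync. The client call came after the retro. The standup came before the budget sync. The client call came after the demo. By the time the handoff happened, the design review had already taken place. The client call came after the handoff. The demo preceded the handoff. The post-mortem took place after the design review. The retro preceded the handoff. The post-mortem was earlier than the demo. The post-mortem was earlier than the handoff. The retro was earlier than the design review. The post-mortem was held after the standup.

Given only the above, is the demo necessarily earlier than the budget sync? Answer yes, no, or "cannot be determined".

No chain of stated constraints runs from the demo to the budget sync, and none runs from the budget sync to the demo either.
So the relative order of the demo and the budget sync is not fixed by the given facts.

cannot be determined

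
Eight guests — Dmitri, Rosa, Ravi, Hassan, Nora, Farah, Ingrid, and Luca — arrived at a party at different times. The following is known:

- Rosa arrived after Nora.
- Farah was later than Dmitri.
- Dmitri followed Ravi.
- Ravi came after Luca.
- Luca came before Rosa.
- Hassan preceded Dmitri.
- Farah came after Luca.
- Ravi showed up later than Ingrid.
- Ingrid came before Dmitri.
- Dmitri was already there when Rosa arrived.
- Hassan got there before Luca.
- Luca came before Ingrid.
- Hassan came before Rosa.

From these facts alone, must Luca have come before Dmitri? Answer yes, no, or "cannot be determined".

yes

Chain the constraints: Luca → Ingrid → Dmitri. Each link is directly stated, so Luca comes before Dmitri.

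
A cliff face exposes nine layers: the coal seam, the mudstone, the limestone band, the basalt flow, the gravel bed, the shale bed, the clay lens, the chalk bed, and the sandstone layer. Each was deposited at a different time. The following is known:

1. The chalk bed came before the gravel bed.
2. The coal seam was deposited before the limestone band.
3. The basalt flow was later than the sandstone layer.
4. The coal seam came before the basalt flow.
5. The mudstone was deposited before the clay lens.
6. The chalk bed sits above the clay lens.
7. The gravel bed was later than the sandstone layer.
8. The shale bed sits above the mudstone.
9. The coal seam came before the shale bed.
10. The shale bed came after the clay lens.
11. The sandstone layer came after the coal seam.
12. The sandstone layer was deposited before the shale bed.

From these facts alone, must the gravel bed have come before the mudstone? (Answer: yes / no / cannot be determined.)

no

Tracing the constraints gives the mudstone → the clay lens → the chalk bed → the gravel bed, so the mudstone must come before the gravel bed.
That means the gravel bed cannot be before the mudstone.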